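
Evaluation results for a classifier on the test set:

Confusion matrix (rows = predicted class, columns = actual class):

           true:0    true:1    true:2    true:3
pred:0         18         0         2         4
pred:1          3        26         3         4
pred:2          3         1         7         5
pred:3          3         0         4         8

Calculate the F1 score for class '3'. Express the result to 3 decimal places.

0.444

Take TP from the diagonal, FP from the rest of the '3' prediction marginal, FN from the rest of the '3' actual marginal.
F1 score = 2·TP/(2·TP+FP+FN).
3: TP=8, FP=3+0+4=7, FN=4+4+5=13 → 16/36 = 0.4444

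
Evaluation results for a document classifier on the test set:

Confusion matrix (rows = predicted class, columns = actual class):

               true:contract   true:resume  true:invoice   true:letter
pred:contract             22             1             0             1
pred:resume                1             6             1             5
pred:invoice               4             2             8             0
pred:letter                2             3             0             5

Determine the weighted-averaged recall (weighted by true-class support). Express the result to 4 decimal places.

Per-class recall (TP/(TP+FN)):
  contract: TP=22, FN=1+4+2=7 → 22/29 = 0.75862
  resume: TP=6, FN=1+2+3=6 → 6/12 = 0.50000
  invoice: TP=8, FN=0+1+0=1 → 8/9 = 0.88889
  letter: TP=5, FN=1+5+0=6 → 5/11 = 0.45455
Weighted-recall = Σ (supportᵢ/N)·recallᵢ with N=61: (29/61)·0.75862 + (12/61)·0.50000 + (9/61)·0.88889 + (11/61)·0.45455 = 0.6721

0.6721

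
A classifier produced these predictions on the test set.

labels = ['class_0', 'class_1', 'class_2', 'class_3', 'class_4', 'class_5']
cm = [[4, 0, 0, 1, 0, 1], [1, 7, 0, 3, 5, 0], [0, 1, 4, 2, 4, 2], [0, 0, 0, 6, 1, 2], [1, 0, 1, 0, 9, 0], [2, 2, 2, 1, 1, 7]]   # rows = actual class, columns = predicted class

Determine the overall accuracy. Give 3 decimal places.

0.529

Accuracy = trace / total = (4+7+4+6+9+7=37) / 70 = 37/70 = 0.529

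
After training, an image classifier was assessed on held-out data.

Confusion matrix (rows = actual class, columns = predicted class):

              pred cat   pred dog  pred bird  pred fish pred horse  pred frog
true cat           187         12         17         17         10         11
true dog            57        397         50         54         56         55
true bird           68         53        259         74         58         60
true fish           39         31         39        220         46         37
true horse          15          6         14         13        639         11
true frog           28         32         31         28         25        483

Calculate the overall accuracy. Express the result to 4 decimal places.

0.6761

Accuracy = trace / total = (187+397+259+220+639+483=2185) / 3232 = 2185/3232 = 0.6761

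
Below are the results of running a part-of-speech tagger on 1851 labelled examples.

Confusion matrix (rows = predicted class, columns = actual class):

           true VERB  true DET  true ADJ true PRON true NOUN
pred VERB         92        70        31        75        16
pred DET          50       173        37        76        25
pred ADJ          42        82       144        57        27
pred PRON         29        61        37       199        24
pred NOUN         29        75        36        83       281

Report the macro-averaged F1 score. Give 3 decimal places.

0.467

Per-class F1 score (2·TP/(2·TP+FP+FN)):
  VERB: TP=92, FP=70+31+75+16=192, FN=50+42+29+29=150 → 184/526 = 0.3498
  DET: TP=173, FP=50+37+76+25=188, FN=70+82+61+75=288 → 346/822 = 0.4209
  ADJ: TP=144, FP=42+82+57+27=208, FN=31+37+37+36=141 → 288/637 = 0.4521
  PRON: TP=199, FP=29+61+37+24=151, FN=75+76+57+83=291 → 398/840 = 0.4738
  NOUN: TP=281, FP=29+75+36+83=223, FN=16+25+27+24=92 → 562/877 = 0.6408
Macro-F1 score = mean = (0.3498 + 0.4209 + 0.4521 + 0.4738 + 0.6408) / 5 = 0.467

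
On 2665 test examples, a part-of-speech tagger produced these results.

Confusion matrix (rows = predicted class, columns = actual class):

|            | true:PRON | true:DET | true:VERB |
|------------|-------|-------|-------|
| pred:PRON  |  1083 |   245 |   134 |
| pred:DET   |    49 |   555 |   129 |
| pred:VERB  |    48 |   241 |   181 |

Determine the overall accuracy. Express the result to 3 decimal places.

0.683

Accuracy = trace / total = (1083+555+181=1819) / 2665 = 1819/2665 = 0.683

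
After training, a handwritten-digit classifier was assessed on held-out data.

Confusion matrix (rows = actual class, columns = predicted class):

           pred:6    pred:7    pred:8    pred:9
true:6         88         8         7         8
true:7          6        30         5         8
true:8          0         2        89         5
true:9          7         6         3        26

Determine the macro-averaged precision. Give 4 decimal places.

Per-class precision (TP/(TP+FP)):
  6: TP=88, FP=6+0+7=13 → 88/101 = 0.87129
  7: TP=30, FP=8+2+6=16 → 30/46 = 0.65217
  8: TP=89, FP=7+5+3=15 → 89/104 = 0.85577
  9: TP=26, FP=8+8+5=21 → 26/47 = 0.55319
Macro-precision = mean = (0.87129 + 0.65217 + 0.85577 + 0.55319) / 4 = 0.7331

0.7331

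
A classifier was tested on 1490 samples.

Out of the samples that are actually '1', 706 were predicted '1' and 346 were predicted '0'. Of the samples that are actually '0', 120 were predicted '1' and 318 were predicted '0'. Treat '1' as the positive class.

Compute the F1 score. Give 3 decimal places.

0.752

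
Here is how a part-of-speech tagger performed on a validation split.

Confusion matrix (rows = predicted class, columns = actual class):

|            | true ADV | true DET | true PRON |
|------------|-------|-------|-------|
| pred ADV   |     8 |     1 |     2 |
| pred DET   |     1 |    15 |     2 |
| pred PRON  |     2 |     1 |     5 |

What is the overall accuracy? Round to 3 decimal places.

0.757

Accuracy = trace / total = (8+15+5=28) / 37 = 28/37 = 0.757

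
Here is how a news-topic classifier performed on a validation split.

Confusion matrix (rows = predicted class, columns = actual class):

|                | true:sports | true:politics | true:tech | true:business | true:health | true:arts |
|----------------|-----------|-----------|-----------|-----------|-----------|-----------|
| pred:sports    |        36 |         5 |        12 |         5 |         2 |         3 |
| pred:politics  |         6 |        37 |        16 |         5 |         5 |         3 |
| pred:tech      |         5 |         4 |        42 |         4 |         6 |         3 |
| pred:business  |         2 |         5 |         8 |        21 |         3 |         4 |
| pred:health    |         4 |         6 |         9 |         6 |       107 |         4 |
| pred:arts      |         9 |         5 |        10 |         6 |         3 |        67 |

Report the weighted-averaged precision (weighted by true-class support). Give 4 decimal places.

0.6471

Per-class precision (TP/(TP+FP)):
  sports: TP=36, FP=5+12+5+2+3=27 → 36/63 = 0.57143
  politics: TP=37, FP=6+16+5+5+3=35 → 37/72 = 0.51389
  tech: TP=42, FP=5+4+4+6+3=22 → 42/64 = 0.65625
  business: TP=21, FP=2+5+8+3+4=22 → 21/43 = 0.48837
  health: TP=107, FP=4+6+9+6+4=29 → 107/136 = 0.78676
  arts: TP=67, FP=9+5+10+6+3=33 → 67/100 = 0.67000
Weighted-precision = Σ (supportᵢ/N)·precisionᵢ with N=478: (62/478)·0.57143 + (62/478)·0.51389 + (97/478)·0.65625 + (47/478)·0.48837 + (126/478)·0.78676 + (84/478)·0.67000 = 0.6471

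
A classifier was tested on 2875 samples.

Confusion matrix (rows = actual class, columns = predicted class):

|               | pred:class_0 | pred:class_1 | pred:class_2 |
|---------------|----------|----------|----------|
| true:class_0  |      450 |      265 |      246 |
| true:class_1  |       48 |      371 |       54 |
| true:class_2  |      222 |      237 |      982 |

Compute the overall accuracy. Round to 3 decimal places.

0.627

Accuracy = trace / total = (450+371+982=1803) / 2875 = 1803/2875 = 0.627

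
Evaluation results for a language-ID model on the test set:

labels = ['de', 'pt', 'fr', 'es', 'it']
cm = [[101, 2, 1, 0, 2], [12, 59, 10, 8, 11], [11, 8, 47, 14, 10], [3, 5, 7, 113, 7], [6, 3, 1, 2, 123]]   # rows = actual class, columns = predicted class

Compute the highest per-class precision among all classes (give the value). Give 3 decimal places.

0.825

Per-class precision (TP/(TP+FP)):
  de: TP=101, FP=12+11+3+6=32 → 101/133 = 0.7594
  pt: TP=59, FP=2+8+5+3=18 → 59/77 = 0.7662
  fr: TP=47, FP=1+10+7+1=19 → 47/66 = 0.7121
  es: TP=113, FP=0+8+14+2=24 → 113/137 = 0.8248
  it: TP=123, FP=2+11+10+7=30 → 123/153 = 0.8039
Highest is class 'es' with precision = 0.825.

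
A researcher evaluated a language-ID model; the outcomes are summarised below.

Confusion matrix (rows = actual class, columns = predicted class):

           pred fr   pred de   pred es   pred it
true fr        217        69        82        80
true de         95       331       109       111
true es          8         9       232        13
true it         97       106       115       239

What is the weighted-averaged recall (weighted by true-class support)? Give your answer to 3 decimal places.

Per-class recall (TP/(TP+FN)):
  fr: TP=217, FN=69+82+80=231 → 217/448 = 0.4844
  de: TP=331, FN=95+109+111=315 → 331/646 = 0.5124
  es: TP=232, FN=8+9+13=30 → 232/262 = 0.8855
  it: TP=239, FN=97+106+115=318 → 239/557 = 0.4291
Weighted-recall = Σ (supportᵢ/N)·recallᵢ with N=1913: (448/1913)·0.4844 + (646/1913)·0.5124 + (262/1913)·0.8855 + (557/1913)·0.4291 = 0.533

0.533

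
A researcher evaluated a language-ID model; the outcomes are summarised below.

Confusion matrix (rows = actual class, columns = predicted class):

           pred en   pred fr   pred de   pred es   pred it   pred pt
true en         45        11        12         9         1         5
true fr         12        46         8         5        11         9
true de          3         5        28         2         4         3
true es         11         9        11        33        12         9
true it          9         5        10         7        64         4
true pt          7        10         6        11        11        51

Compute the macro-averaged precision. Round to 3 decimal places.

Per-class precision (TP/(TP+FP)):
  en: TP=45, FP=12+3+11+9+7=42 → 45/87 = 0.5172
  fr: TP=46, FP=11+5+9+5+10=40 → 46/86 = 0.5349
  de: TP=28, FP=12+8+11+10+6=47 → 28/75 = 0.3733
  es: TP=33, FP=9+5+2+7+11=34 → 33/67 = 0.4925
  it: TP=64, FP=1+11+4+12+11=39 → 64/103 = 0.6214
  pt: TP=51, FP=5+9+3+9+4=30 → 51/81 = 0.6296
Macro-precision = mean = (0.5172 + 0.5349 + 0.3733 + 0.4925 + 0.6214 + 0.6296) / 6 = 0.528

0.528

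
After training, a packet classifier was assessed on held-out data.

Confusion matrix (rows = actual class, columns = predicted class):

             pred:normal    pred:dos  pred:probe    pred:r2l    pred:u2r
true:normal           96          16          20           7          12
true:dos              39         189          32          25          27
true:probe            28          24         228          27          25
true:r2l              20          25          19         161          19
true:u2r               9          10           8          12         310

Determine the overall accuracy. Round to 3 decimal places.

0.709

Accuracy = trace / total = (96+189+228+161+310=984) / 1388 = 984/1388 = 0.709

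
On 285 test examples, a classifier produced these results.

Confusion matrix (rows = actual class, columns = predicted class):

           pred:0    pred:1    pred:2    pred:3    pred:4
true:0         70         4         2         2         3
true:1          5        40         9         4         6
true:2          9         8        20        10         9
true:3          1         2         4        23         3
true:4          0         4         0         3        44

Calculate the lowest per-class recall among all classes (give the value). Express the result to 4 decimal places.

Per-class recall (TP/(TP+FN)):
  0: TP=70, FN=4+2+2+3=11 → 70/81 = 0.86420
  1: TP=40, FN=5+9+4+6=24 → 40/64 = 0.62500
  2: TP=20, FN=9+8+10+9=36 → 20/56 = 0.35714
  3: TP=23, FN=1+2+4+3=10 → 23/33 = 0.69697
  4: TP=44, FN=0+4+0+3=7 → 44/51 = 0.86275
Lowest is class '2' with recall = 0.3571.

0.3571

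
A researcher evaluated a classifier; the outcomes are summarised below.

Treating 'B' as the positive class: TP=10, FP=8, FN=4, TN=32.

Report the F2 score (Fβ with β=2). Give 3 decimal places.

Fβ = (1+β²)·TP / ((1+β²)·TP + β²·FN + FP), with β²=4
= 5·10 / (5·10 + 4·4 + 8) = 0.676

0.676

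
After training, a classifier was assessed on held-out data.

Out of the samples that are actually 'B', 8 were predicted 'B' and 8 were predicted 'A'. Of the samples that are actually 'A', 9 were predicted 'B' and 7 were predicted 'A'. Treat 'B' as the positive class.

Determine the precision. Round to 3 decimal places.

Precision = TP/(TP+FP) = 8/(8+9) = 8/17 = 0.471

0.471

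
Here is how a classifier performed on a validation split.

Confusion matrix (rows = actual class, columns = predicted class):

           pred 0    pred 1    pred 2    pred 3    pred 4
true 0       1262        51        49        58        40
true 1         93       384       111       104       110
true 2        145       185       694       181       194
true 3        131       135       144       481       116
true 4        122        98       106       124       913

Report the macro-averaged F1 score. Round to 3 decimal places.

Per-class F1 score (2·TP/(2·TP+FP+FN)):
  0: TP=1262, FP=93+145+131+122=491, FN=51+49+58+40=198 → 2524/3213 = 0.7856
  1: TP=384, FP=51+185+135+98=469, FN=93+111+104+110=418 → 768/1655 = 0.4640
  2: TP=694, FP=49+111+144+106=410, FN=145+185+181+194=705 → 1388/2503 = 0.5545
  3: TP=481, FP=58+104+181+124=467, FN=131+135+144+116=526 → 962/1955 = 0.4921
  4: TP=913, FP=40+110+194+116=460, FN=122+98+106+124=450 → 1826/2736 = 0.6674
Macro-F1 score = mean = (0.7856 + 0.4640 + 0.5545 + 0.4921 + 0.6674) / 5 = 0.593

0.593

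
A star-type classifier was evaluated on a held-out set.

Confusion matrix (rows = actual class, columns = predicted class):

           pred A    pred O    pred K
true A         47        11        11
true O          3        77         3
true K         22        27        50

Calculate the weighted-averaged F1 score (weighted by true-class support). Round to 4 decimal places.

Per-class F1 score (2·TP/(2·TP+FP+FN)):
  A: TP=47, FP=3+22=25, FN=11+11=22 → 94/141 = 0.66667
  O: TP=77, FP=11+27=38, FN=3+3=6 → 154/198 = 0.77778
  K: TP=50, FP=11+3=14, FN=22+27=49 → 100/163 = 0.61350
Weighted-F1 score = Σ (supportᵢ/N)·F1 scoreᵢ with N=251: (69/251)·0.66667 + (83/251)·0.77778 + (99/251)·0.61350 = 0.6824

0.6824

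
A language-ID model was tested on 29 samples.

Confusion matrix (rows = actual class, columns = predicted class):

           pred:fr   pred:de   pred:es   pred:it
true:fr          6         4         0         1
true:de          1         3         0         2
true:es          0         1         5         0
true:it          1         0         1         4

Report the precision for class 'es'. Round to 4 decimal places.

0.8333

One-vs-rest for 'es': TP = diagonal; FP = other classes predicted 'es'; FN = 'es' predicted as other.
precision = TP/(TP+FP).
es: TP=5, FP=0+0+1=1 → 5/6 = 0.83333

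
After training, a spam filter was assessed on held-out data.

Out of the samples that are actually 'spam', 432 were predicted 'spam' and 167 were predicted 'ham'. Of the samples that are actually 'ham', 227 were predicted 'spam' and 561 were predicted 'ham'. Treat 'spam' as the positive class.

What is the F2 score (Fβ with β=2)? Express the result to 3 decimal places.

Fβ = (1+β²)·TP / ((1+β²)·TP + β²·FN + FP), with β²=4
= 5·432 / (5·432 + 4·167 + 227) = 0.707

0.707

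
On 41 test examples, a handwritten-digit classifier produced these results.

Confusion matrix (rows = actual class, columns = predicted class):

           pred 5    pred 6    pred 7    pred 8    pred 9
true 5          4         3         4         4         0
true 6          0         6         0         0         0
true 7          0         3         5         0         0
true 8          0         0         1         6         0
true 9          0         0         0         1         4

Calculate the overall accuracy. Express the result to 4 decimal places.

0.6098

Accuracy = trace / total = (4+6+5+6+4=25) / 41 = 25/41 = 0.6098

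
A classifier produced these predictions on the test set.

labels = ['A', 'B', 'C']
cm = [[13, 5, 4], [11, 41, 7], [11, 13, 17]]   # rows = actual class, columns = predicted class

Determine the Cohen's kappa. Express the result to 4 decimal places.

Observed agreement pₒ = trace/N = 71/122 = 0.58197
Expected agreement pₑ = Σ (rowᵢ·colᵢ)/N² = (22·35 + 59·59 + 41·28)/122² = 0.36274
κ = (pₒ − pₑ)/(1 − pₑ) = (0.58197 − 0.36274)/(1 − 0.36274) = 0.3440

0.3440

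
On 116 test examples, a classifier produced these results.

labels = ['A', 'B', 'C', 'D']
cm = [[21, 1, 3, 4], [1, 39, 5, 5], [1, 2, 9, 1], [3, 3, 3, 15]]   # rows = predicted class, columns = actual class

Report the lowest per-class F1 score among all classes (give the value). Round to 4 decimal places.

0.5455

Per-class F1 score (2·TP/(2·TP+FP+FN)):
  A: TP=21, FP=1+3+4=8, FN=1+1+3=5 → 42/55 = 0.76364
  B: TP=39, FP=1+5+5=11, FN=1+2+3=6 → 78/95 = 0.82105
  C: TP=9, FP=1+2+1=4, FN=3+5+3=11 → 18/33 = 0.54545
  D: TP=15, FP=3+3+3=9, FN=4+5+1=10 → 30/49 = 0.61224
Lowest is class 'C' with F1 score = 0.5455.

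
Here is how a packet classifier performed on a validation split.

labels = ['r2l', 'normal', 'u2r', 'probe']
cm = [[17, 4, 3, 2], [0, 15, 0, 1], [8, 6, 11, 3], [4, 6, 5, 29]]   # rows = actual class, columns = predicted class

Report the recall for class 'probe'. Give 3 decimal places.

0.659

One-vs-rest for 'probe': TP = diagonal; FP = other classes predicted 'probe'; FN = 'probe' predicted as other.
recall = TP/(TP+FN).
probe: TP=29, FN=4+6+5=15 → 29/44 = 0.6591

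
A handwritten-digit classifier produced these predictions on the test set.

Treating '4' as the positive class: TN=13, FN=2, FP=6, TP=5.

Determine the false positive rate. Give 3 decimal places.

FPR = FP/(FP+TN) = 6/(6+13) = 0.316

0.316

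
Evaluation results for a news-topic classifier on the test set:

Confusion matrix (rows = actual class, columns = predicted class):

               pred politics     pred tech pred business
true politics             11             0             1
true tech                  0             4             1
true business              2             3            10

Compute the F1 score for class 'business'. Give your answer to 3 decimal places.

F1 score = 2·TP/(2·TP+FP+FN).
business: TP=10, FP=1+1=2, FN=2+3=5 → 20/27 = 0.7407

0.741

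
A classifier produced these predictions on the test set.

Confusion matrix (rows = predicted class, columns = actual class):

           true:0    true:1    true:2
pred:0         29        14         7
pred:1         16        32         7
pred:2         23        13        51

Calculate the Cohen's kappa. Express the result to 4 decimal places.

0.3747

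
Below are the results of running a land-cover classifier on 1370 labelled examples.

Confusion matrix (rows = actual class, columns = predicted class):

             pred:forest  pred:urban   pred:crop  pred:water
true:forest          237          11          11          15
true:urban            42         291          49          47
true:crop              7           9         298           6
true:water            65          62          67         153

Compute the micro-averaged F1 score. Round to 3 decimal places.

0.715

Micro-averaging pools counts across classes: ΣTP=979, ΣFP=391, ΣFN=391.
Micro-F1 score = 2·TP/(2·TP+FP+FN) on pooled counts = 0.715 (equals overall accuracy in single-label multiclass).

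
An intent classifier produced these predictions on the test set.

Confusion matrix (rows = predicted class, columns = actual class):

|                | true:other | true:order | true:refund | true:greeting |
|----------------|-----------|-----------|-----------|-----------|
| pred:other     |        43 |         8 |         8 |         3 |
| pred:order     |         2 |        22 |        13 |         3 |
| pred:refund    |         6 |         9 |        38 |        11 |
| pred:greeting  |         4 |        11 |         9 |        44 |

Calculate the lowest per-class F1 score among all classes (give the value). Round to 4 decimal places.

0.4889

Per-class F1 score (2·TP/(2·TP+FP+FN)):
  other: TP=43, FP=8+8+3=19, FN=2+6+4=12 → 86/117 = 0.73504
  order: TP=22, FP=2+13+3=18, FN=8+9+11=28 → 44/90 = 0.48889
  refund: TP=38, FP=6+9+11=26, FN=8+13+9=30 → 76/132 = 0.57576
  greeting: TP=44, FP=4+11+9=24, FN=3+3+11=17 → 88/129 = 0.68217
Lowest is class 'order' with F1 score = 0.4889.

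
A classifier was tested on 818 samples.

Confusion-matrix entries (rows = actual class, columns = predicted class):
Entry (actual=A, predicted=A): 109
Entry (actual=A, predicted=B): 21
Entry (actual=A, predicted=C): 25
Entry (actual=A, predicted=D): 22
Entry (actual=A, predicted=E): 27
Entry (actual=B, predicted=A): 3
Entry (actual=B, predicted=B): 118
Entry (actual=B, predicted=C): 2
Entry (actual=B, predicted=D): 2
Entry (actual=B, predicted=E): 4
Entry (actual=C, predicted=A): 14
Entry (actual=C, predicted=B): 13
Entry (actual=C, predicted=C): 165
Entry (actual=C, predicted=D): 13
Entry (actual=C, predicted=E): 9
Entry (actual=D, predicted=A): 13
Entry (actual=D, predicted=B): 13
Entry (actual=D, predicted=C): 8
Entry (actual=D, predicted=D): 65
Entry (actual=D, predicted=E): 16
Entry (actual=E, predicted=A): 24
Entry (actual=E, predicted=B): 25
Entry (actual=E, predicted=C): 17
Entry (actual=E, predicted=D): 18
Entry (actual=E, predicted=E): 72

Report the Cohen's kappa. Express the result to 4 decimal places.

0.5549

Observed agreement pₒ = trace/N = 529/818 = 0.64670
Expected agreement pₑ = Σ (rowᵢ·colᵢ)/N² = (204·163 + 129·190 + 214·217 + 115·120 + 156·128)/818² = 0.20619
κ = (pₒ − pₑ)/(1 − pₑ) = (0.64670 − 0.20619)/(1 − 0.20619) = 0.5549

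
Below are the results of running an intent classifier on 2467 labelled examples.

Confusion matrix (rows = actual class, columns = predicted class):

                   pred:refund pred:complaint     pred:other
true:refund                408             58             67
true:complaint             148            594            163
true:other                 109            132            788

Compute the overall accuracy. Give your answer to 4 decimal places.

0.7256

Accuracy = trace / total = (408+594+788=1790) / 2467 = 1790/2467 = 0.7256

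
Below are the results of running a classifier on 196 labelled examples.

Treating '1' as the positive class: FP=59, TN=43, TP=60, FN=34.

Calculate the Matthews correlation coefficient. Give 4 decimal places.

0.0612

MCC = (TP·TN − FP·FN) / √((TP+FP)(TP+FN)(TN+FP)(TN+FN))
Numerator = 60·43 − 59·34 = 574
Denominator = √(119·94·102·77) = √87854844 = 9373.0915
MCC = 574 / 9373.0915 = 0.0612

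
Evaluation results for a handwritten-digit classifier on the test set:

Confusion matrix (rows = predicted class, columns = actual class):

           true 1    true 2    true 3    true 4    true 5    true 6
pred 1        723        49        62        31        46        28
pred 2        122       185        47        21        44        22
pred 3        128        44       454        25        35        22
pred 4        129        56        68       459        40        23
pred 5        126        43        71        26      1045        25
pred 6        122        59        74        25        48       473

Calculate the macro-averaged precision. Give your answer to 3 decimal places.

Per-class precision (TP/(TP+FP)):
  1: TP=723, FP=49+62+31+46+28=216 → 723/939 = 0.7700
  2: TP=185, FP=122+47+21+44+22=256 → 185/441 = 0.4195
  3: TP=454, FP=128+44+25+35+22=254 → 454/708 = 0.6412
  4: TP=459, FP=129+56+68+40+23=316 → 459/775 = 0.5923
  5: TP=1045, FP=126+43+71+26+25=291 → 1045/1336 = 0.7822
  6: TP=473, FP=122+59+74+25+48=328 → 473/801 = 0.5905
Macro-precision = mean = (0.7700 + 0.4195 + 0.6412 + 0.5923 + 0.7822 + 0.5905) / 6 = 0.633

0.633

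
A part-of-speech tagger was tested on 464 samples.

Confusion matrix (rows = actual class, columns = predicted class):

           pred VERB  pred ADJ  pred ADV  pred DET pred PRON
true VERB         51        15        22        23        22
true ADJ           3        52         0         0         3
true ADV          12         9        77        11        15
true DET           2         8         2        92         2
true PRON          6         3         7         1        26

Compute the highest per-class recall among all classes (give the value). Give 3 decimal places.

Per-class recall (TP/(TP+FN)):
  VERB: TP=51, FN=15+22+23+22=82 → 51/133 = 0.3835
  ADJ: TP=52, FN=3+0+0+3=6 → 52/58 = 0.8966
  ADV: TP=77, FN=12+9+11+15=47 → 77/124 = 0.6210
  DET: TP=92, FN=2+8+2+2=14 → 92/106 = 0.8679
  PRON: TP=26, FN=6+3+7+1=17 → 26/43 = 0.6047
Highest is class 'ADJ' with recall = 0.897.

0.897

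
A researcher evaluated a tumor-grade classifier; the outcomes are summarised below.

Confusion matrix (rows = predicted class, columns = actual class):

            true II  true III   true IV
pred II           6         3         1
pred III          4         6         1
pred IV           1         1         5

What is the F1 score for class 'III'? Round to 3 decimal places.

0.571

F1 score = 2·TP/(2·TP+FP+FN).
III: TP=6, FP=4+1=5, FN=3+1=4 → 12/21 = 0.5714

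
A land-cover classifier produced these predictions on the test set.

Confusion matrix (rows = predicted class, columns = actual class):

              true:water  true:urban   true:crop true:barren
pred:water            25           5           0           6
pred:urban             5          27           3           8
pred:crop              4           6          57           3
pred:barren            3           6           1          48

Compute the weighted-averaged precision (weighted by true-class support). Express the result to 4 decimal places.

Per-class precision (TP/(TP+FP)):
  water: TP=25, FP=5+0+6=11 → 25/36 = 0.69444
  urban: TP=27, FP=5+3+8=16 → 27/43 = 0.62791
  crop: TP=57, FP=4+6+3=13 → 57/70 = 0.81429
  barren: TP=48, FP=3+6+1=10 → 48/58 = 0.82759
Weighted-precision = Σ (supportᵢ/N)·precisionᵢ with N=207: (37/207)·0.69444 + (44/207)·0.62791 + (61/207)·0.81429 + (65/207)·0.82759 = 0.7574

0.7574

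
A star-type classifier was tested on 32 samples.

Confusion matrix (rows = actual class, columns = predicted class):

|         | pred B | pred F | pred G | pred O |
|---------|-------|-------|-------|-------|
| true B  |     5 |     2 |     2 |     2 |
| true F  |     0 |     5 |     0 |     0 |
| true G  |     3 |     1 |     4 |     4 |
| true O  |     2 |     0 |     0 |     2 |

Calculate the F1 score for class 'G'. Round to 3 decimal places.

0.444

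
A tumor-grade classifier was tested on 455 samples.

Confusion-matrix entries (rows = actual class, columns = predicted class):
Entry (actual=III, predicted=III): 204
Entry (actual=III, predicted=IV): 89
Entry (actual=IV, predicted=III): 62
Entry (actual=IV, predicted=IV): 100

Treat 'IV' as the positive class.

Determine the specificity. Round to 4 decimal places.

Specificity = TN/(TN+FP) = 204/(204+89) = 0.6962

0.6962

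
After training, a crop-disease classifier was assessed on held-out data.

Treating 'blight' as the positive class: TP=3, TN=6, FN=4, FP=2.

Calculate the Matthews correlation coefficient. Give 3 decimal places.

MCC = (TP·TN − FP·FN) / √((TP+FP)(TP+FN)(TN+FP)(TN+FN))
Numerator = 3·6 − 2·4 = 10
Denominator = √(5·7·8·10) = √2800 = 52.9150
MCC = 10 / 52.9150 = 0.189

0.189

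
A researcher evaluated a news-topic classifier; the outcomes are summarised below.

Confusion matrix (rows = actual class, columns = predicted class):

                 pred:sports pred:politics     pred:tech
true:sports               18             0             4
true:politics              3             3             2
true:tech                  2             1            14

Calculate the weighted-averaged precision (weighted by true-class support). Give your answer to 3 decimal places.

0.747

Per-class precision (TP/(TP+FP)):
  sports: TP=18, FP=3+2=5 → 18/23 = 0.7826
  politics: TP=3, FP=0+1=1 → 3/4 = 0.7500
  tech: TP=14, FP=4+2=6 → 14/20 = 0.7000
Weighted-precision = Σ (supportᵢ/N)·precisionᵢ with N=47: (22/47)·0.7826 + (8/47)·0.7500 + (17/47)·0.7000 = 0.747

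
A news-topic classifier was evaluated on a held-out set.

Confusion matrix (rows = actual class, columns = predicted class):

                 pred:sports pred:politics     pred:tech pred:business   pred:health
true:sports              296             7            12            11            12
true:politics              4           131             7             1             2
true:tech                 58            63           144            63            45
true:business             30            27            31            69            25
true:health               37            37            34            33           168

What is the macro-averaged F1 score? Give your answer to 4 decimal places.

Per-class F1 score (2·TP/(2·TP+FP+FN)):
  sports: TP=296, FP=4+58+30+37=129, FN=7+12+11+12=42 → 592/763 = 0.77588
  politics: TP=131, FP=7+63+27+37=134, FN=4+7+1+2=14 → 262/410 = 0.63902
  tech: TP=144, FP=12+7+31+34=84, FN=58+63+63+45=229 → 288/601 = 0.47920
  business: TP=69, FP=11+1+63+33=108, FN=30+27+31+25=113 → 138/359 = 0.38440
  health: TP=168, FP=12+2+45+25=84, FN=37+37+34+33=141 → 336/561 = 0.59893
Macro-F1 score = mean = (0.77588 + 0.63902 + 0.47920 + 0.38440 + 0.59893) / 5 = 0.5755

0.5755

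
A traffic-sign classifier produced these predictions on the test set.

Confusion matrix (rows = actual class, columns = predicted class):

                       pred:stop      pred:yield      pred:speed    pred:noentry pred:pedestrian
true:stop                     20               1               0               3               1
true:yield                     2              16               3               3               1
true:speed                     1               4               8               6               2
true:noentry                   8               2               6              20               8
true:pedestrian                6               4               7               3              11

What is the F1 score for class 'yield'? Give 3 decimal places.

0.615

One-vs-rest for 'yield': TP = diagonal; FP = other classes predicted 'yield'; FN = 'yield' predicted as other.
F1 score = 2·TP/(2·TP+FP+FN).
yield: TP=16, FP=1+4+2+4=11, FN=2+3+3+1=9 → 32/52 = 0.6154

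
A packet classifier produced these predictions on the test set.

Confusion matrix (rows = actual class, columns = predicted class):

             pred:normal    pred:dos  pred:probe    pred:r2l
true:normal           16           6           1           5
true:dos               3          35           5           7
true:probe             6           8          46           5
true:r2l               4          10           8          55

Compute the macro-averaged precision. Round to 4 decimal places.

Per-class precision (TP/(TP+FP)):
  normal: TP=16, FP=3+6+4=13 → 16/29 = 0.55172
  dos: TP=35, FP=6+8+10=24 → 35/59 = 0.59322
  probe: TP=46, FP=1+5+8=14 → 46/60 = 0.76667
  r2l: TP=55, FP=5+7+5=17 → 55/72 = 0.76389
Macro-precision = mean = (0.55172 + 0.59322 + 0.76667 + 0.76389) / 4 = 0.6689

0.6689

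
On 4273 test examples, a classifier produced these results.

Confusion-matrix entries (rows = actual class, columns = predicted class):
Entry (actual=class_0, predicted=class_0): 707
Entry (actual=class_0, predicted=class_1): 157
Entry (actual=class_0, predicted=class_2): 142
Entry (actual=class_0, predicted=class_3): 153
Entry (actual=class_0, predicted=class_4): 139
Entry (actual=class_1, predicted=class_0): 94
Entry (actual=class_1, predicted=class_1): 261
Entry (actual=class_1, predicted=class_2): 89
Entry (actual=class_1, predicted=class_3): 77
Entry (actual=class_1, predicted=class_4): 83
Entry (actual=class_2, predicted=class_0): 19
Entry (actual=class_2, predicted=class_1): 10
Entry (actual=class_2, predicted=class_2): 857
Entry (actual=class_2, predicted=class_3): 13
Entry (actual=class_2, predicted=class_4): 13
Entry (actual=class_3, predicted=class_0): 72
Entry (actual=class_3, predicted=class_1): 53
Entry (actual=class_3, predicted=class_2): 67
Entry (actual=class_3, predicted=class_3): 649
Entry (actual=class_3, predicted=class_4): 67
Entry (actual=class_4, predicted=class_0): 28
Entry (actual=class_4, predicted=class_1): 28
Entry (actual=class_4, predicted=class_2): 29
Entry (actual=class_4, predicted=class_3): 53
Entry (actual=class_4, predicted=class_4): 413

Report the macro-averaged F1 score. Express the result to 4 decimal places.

Per-class F1 score (2·TP/(2·TP+FP+FN)):
  class_0: TP=707, FP=94+19+72+28=213, FN=157+142+153+139=591 → 1414/2218 = 0.63751
  class_1: TP=261, FP=157+10+53+28=248, FN=94+89+77+83=343 → 522/1113 = 0.46900
  class_2: TP=857, FP=142+89+67+29=327, FN=19+10+13+13=55 → 1714/2096 = 0.81775
  class_3: TP=649, FP=153+77+13+53=296, FN=72+53+67+67=259 → 1298/1853 = 0.70049
  class_4: TP=413, FP=139+83+13+67=302, FN=28+28+29+53=138 → 826/1266 = 0.65245
Macro-F1 score = mean = (0.63751 + 0.46900 + 0.81775 + 0.70049 + 0.65245) / 5 = 0.6554

0.6554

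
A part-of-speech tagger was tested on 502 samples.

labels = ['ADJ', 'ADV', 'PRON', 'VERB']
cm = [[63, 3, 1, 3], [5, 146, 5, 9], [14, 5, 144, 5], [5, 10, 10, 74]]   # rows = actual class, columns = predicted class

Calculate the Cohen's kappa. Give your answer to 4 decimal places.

0.7942

Observed agreement pₒ = trace/N = 427/502 = 0.85060
Expected agreement pₑ = Σ (rowᵢ·colᵢ)/N² = (70·87 + 165·164 + 168·160 + 99·91)/502² = 0.27396
κ = (pₒ − pₑ)/(1 − pₑ) = (0.85060 − 0.27396)/(1 − 0.27396) = 0.7942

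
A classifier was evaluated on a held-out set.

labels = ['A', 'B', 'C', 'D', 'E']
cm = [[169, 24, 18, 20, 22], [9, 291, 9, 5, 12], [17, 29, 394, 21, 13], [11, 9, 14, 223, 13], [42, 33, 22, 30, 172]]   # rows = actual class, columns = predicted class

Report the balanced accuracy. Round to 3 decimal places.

0.759

Balanced accuracy = mean of per-class recall.
  A: recall = 169/253 = 0.6680
  B: recall = 291/326 = 0.8926
  C: recall = 394/474 = 0.8312
  D: recall = 223/270 = 0.8259
  E: recall = 172/299 = 0.5753
Mean = (0.6680 + 0.8926 + 0.8312 + 0.8259 + 0.5753) / 5 = 0.759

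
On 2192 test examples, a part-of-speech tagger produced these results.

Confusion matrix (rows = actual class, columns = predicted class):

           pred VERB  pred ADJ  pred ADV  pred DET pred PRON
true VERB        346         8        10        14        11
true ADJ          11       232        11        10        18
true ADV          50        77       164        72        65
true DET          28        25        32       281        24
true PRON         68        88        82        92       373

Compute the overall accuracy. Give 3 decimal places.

0.637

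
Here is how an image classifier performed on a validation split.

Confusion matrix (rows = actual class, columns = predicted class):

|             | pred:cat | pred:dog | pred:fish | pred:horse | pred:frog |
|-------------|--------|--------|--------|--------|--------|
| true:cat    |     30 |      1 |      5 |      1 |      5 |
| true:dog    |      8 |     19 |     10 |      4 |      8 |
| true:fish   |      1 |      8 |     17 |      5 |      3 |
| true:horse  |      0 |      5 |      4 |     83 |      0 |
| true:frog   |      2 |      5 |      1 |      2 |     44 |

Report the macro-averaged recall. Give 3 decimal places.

0.664

Per-class recall (TP/(TP+FN)):
  cat: TP=30, FN=1+5+1+5=12 → 30/42 = 0.7143
  dog: TP=19, FN=8+10+4+8=30 → 19/49 = 0.3878
  fish: TP=17, FN=1+8+5+3=17 → 17/34 = 0.5000
  horse: TP=83, FN=0+5+4+0=9 → 83/92 = 0.9022
  frog: TP=44, FN=2+5+1+2=10 → 44/54 = 0.8148
Macro-recall = mean = (0.7143 + 0.3878 + 0.5000 + 0.9022 + 0.8148) / 5 = 0.664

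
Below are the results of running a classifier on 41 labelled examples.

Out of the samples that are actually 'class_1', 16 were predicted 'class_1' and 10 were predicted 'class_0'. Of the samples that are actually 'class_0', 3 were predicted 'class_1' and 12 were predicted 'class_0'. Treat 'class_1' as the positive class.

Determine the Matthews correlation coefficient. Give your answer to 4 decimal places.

MCC = (TP·TN − FP·FN) / √((TP+FP)(TP+FN)(TN+FP)(TN+FN))
Numerator = 16·12 − 3·10 = 162
Denominator = √(19·26·15·22) = √163020 = 403.7574
MCC = 162 / 403.7574 = 0.4012

0.4012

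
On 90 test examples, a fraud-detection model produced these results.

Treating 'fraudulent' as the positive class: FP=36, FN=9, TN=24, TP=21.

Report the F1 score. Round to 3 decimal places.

0.483

Precision = TP/(TP+FP) = 21/57 = 0.3684
Recall = TP/(TP+FN) = 21/30 = 0.7000
F1 = 2·TP/(2·TP+FP+FN) = 42/87 = 0.483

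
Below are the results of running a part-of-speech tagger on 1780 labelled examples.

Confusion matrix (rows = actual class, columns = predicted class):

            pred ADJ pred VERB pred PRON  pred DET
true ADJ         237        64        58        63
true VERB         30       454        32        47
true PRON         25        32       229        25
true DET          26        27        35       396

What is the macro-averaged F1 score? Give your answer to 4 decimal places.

0.7265

Per-class F1 score (2·TP/(2·TP+FP+FN)):
  ADJ: TP=237, FP=30+25+26=81, FN=64+58+63=185 → 474/740 = 0.64054
  VERB: TP=454, FP=64+32+27=123, FN=30+32+47=109 → 908/1140 = 0.79649
  PRON: TP=229, FP=58+32+35=125, FN=25+32+25=82 → 458/665 = 0.68872
  DET: TP=396, FP=63+47+25=135, FN=26+27+35=88 → 792/1015 = 0.78030
Macro-F1 score = mean = (0.64054 + 0.79649 + 0.68872 + 0.78030) / 4 = 0.7265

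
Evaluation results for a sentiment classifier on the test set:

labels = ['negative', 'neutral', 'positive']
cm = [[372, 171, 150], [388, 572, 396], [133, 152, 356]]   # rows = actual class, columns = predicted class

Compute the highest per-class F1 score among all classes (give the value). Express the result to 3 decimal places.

0.508

Per-class F1 score (2·TP/(2·TP+FP+FN)):
  negative: TP=372, FP=388+133=521, FN=171+150=321 → 744/1586 = 0.4691
  neutral: TP=572, FP=171+152=323, FN=388+396=784 → 1144/2251 = 0.5082
  positive: TP=356, FP=150+396=546, FN=133+152=285 → 712/1543 = 0.4614
Highest is class 'neutral' with F1 score = 0.508.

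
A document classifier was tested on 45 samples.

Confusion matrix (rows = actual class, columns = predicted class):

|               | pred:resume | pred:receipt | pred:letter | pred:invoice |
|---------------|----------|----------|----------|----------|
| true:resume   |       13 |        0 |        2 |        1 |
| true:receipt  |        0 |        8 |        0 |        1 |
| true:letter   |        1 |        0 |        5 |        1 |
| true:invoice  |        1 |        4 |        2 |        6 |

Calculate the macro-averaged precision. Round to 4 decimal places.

0.6889

Per-class precision (TP/(TP+FP)):
  resume: TP=13, FP=0+1+1=2 → 13/15 = 0.86667
  receipt: TP=8, FP=0+0+4=4 → 8/12 = 0.66667
  letter: TP=5, FP=2+0+2=4 → 5/9 = 0.55556
  invoice: TP=6, FP=1+1+1=3 → 6/9 = 0.66667
Macro-precision = mean = (0.86667 + 0.66667 + 0.55556 + 0.66667) / 4 = 0.6889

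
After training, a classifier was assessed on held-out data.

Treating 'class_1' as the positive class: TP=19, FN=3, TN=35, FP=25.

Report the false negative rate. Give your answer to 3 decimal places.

0.136

FNR = FN/(FN+TP) = 3/(3+19) = 0.136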